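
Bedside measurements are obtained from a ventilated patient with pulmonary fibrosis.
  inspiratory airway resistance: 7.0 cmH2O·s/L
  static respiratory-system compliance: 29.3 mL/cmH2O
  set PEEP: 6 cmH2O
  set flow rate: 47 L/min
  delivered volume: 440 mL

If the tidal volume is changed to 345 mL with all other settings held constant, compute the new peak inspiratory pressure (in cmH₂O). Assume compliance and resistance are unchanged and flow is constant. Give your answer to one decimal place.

Flow: 47 L/min ÷ 60 = 0.7833 L/s.
PIP = Vt/C + R·V̇ + PEEP (constant-flow equation of motion).
Only the elastic term changes: ΔPIP = ΔVt / C = (345 − 440) / 29.3 = -3.242 cmH2O.
Original PIP = 440/29.3 + 7.0×0.7833 + 6 = 26.5 cmH2O; new PIP = 26.5 + (-3.242) = 23.258 cmH2O.

23.3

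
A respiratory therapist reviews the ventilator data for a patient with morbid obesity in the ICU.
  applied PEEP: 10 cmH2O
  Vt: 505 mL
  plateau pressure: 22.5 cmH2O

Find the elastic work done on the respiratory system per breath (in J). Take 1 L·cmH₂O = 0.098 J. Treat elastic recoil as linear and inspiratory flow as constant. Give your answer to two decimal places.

0.31

Elastic work ≈ ½ × (Pplat − PEEP) × Vt = 0.5 × (22.5 − 10) × 0.505 L = 0.5 × 12.5 × 0.505 = 3.156 L·cmH2O.
× 0.098 J/(L·cmH2O) → 0.3093 J.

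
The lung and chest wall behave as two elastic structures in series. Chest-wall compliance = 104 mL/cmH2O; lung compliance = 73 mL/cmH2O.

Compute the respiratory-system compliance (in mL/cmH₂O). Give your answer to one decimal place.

42.9

Lung and chest wall are elastances in series: 1/Crs = 1/CL + 1/Ccw.
1/Crs = 1/73 + 1/104 = 0.02331.
Crs = 42.9 mL/cmH2O.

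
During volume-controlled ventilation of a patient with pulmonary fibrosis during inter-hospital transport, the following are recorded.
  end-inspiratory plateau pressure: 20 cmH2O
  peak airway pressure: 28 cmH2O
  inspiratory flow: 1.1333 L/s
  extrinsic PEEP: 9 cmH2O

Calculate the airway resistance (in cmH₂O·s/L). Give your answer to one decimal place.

7.1

Raw = (PIP − Pplat) / flow = (28 − 20) / 1.1333 = 8.0 / 1.1333 = 7.059 cmH2O·s/L.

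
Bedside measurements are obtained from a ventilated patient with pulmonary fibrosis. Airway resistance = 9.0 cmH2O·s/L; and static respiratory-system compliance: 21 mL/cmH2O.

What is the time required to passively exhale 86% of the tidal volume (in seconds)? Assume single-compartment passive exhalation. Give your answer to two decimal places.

τ = R × C = 9.0 × 21 mL/cmH2O = 9.0 × 0.021 L/cmH2O = 0.189 s.
Exhaled fraction f = 1 − e^(−t/τ) → t = −τ·ln(1 − f) = −0.189·ln(0.14) = 0.3716 s.

0.37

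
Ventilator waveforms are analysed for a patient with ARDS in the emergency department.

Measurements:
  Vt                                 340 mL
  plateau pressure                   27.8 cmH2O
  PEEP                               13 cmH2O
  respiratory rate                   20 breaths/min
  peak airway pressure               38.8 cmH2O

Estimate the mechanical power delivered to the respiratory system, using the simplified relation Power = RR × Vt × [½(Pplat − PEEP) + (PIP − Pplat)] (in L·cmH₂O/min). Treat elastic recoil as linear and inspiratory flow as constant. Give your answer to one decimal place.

Per-breath work = Vt × [½(Pplat−PEEP) + (PIP−Pplat)] = 0.340 × [0.5×14.8 + 11.0] = 0.340 × 18.4 = 6.256 L·cmH2O.
Power = 20 × 6.256 = 125.12 L·cmH2O/min.

125.1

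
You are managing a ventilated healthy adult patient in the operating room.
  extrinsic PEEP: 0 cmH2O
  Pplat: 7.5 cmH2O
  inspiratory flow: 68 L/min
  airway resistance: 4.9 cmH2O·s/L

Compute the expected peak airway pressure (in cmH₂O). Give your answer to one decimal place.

Flow: 68 L/min ÷ 60 = 1.1333 L/s.
PIP = Pplat + Raw × flow = 7.5 + 4.9 × 1.1333 = 7.5 + 5.553 = 13.053 cmH2O.

13.1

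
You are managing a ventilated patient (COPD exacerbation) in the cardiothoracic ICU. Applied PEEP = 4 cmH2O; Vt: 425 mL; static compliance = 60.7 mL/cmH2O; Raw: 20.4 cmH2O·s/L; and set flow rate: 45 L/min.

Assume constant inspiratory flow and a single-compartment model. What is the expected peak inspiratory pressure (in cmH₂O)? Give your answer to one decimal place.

Flow: 45 L/min ÷ 60 = 0.75 L/s.
Equation of motion (constant flow): PIP = Vt/C + R·V̇ + PEEP.
PIP = 425/60.7 + 20.4×0.75 + 4 = 7.002 + 15.3 + 4 = 26.302 cmH2O.

26.3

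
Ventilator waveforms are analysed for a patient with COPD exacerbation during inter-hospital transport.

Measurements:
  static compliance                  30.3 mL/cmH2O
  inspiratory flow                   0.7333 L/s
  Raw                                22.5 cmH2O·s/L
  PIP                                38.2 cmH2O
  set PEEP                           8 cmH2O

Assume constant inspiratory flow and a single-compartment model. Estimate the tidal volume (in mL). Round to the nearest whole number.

Equation of motion (constant flow): PIP = Vt/C + R·V̇ + PEEP.
Vt/C = PIP − R·V̇ − PEEP = 38.2 − 16.499 − 8 = 13.701 cmH2O.
Vt = C × 13.701 = 30.3 × 13.701 = 415.14 mL.

415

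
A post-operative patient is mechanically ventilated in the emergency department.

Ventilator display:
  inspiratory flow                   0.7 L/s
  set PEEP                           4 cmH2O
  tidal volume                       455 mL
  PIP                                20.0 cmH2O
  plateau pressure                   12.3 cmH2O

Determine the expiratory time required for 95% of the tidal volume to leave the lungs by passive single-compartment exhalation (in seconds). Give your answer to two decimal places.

R = (PIP − Pplat)/V̇ = (20.0 − 12.3) / 0.7 = 7.7/0.7 = 11.0 cmH2O·s/L.
C = Vt/(Pplat − PEEP) = 455.0 / (12.3 − 4) = 455.0/8.3 = 54.819 mL/cmH2O.
τ = R × C = 11.0 × 0.05482 L/cmH2O = 0.603 s.
t = −τ·ln(1 − 0.95) = −0.603·ln(0.05) = 1.806 s.

1.81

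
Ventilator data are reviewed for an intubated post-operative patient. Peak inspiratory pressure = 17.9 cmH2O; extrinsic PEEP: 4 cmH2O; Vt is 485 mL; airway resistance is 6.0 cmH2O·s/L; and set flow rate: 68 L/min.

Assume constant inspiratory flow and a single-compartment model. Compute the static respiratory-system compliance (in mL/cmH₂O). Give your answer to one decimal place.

68.3

Flow: 68 L/min ÷ 60 = 1.1333 L/s.
Equation of motion (constant flow): PIP = Vt/C + R·V̇ + PEEP.
Vt/C = PIP − R·V̇ − PEEP = 17.9 − 6.0×1.1333 − 4 = 17.9 − 6.8 − 4 = 7.1 cmH2O.
C = Vt / 7.1 = 485 / 7.1 = 68.31 mL/cmH2O.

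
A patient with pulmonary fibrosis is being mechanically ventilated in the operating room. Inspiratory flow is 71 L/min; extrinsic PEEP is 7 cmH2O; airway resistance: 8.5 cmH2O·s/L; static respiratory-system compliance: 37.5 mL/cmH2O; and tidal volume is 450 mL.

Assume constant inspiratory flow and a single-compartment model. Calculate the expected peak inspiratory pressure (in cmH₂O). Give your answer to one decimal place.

Flow: 71 L/min ÷ 60 = 1.1833 L/s.
Equation of motion (constant flow): PIP = Vt/C + R·V̇ + PEEP.
PIP = 450/37.5 + 8.5×1.1833 + 7 = 12.0 + 10.058 + 7 = 29.058 cmH2O.

29.1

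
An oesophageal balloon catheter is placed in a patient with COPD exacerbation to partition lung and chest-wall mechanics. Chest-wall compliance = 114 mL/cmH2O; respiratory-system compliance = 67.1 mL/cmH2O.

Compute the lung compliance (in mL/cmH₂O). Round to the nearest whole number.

163

1/CL = 1/Crs − 1/Ccw.
1/CL = 1/67.1 − 1/114 = 0.006131.
CL = 163.11 mL/cmH2O.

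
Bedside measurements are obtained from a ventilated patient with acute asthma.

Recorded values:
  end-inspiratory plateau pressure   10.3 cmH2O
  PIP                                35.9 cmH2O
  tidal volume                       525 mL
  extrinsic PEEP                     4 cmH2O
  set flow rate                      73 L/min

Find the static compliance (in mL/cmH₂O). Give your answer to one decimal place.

Cstat = Vt / (Pplat − PEEP) = 525 / (10.3 − 4) = 525 / 6.3 = 83.333 mL/cmH2O.

83.3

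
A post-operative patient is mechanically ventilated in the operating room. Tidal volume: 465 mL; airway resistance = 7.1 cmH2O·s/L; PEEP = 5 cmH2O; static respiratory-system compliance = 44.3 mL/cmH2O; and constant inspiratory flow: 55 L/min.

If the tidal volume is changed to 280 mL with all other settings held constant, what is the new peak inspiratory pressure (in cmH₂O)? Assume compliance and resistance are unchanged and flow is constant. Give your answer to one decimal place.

17.8

Flow: 55 L/min ÷ 60 = 0.9167 L/s.
PIP = Vt/C + R·V̇ + PEEP (constant-flow equation of motion).
Only the elastic term changes: ΔPIP = ΔVt / C = (280 − 465) / 44.3 = -4.176 cmH2O.
Original PIP = 465/44.3 + 7.1×0.9167 + 5 = 22.005 cmH2O; new PIP = 22.005 + (-4.176) = 17.829 cmH2O.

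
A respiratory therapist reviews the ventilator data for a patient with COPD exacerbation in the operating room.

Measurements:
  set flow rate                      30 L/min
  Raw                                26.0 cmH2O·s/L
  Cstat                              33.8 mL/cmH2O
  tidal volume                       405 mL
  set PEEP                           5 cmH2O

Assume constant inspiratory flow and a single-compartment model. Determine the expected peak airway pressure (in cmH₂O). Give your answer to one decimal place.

Flow: 30 L/min ÷ 60 = 0.5 L/s.
Equation of motion (constant flow): PIP = Vt/C + R·V̇ + PEEP.
PIP = 405/33.8 + 26.0×0.5 + 5 = 11.982 + 13.0 + 5 = 29.982 cmH2O.

30.0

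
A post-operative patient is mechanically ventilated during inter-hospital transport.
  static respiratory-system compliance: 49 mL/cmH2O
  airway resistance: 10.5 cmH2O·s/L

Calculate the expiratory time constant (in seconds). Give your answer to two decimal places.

0.51

τ = R × C = 10.5 × 49 mL/cmH2O = 10.5 × 0.049 L/cmH2O = 0.5145 s.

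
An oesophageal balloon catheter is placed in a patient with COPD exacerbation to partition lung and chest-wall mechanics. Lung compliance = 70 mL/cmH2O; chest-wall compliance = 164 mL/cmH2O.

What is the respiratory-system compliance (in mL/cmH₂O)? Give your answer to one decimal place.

49.1

Lung and chest wall are elastances in series: 1/Crs = 1/CL + 1/Ccw.
1/Crs = 1/70 + 1/164 = 0.02038.
Crs = 49.068 mL/cmH2O.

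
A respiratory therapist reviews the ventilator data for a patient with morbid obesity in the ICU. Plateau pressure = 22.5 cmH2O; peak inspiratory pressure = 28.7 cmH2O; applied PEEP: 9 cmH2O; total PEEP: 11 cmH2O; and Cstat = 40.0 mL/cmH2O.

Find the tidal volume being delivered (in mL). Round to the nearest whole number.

460

End-expiratory occlusion gives total PEEP = 11 cmH2O (intrinsic PEEP = 11 − 9 = 2). Use total PEEP for the elastic gradient.
Vt = Cstat × (Pplat − PEEPtotal) = 40.0 × (22.5 − 11) = 40.0 × 11.5 = 460.0 mL.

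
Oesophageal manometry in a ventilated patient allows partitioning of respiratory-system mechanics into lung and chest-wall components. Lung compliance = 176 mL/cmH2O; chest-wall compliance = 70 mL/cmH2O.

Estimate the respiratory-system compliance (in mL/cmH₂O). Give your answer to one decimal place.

50.1

Lung and chest wall are elastances in series: 1/Crs = 1/CL + 1/Ccw.
1/Crs = 1/176 + 1/70 = 0.01997.
Crs = 50.075 mL/cmH2O.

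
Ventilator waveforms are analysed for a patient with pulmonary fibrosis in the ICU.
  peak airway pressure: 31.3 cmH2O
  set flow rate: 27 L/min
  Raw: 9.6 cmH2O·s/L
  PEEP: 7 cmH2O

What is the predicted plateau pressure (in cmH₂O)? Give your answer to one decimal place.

Flow: 27 L/min ÷ 60 = 0.45 L/s.
Pplat = PIP − Raw × flow = 31.3 − 9.6 × 0.45 = 31.3 − 4.32 = 26.98 cmH2O.

27.0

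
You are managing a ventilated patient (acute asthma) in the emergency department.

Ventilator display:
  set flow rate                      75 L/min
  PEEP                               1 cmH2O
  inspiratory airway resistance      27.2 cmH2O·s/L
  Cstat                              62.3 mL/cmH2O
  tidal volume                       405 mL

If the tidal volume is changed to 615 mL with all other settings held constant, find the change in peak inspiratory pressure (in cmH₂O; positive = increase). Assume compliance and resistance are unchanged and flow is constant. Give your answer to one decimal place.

3.4

PIP = Vt/C + R·V̇ + PEEP (constant-flow equation of motion).
Only the elastic term changes: ΔPIP = ΔVt / C = (615 − 405) / 62.3 = 3.371 cmH2O.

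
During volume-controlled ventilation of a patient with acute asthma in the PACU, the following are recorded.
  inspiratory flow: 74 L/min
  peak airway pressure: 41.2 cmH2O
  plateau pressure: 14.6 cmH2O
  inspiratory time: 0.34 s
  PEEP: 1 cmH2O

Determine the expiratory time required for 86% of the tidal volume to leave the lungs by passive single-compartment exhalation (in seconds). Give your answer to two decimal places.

Flow: 74 L/min ÷ 60 = 1.2333 L/s.
Vt = flow × Ti = 1.2333 L/s × 0.34 s × 1000 mL/L = 419.32 mL.
R = (PIP − Pplat)/V̇ = (41.2 − 14.6) / 1.2333 = 26.6/1.2333 = 21.568 cmH2O·s/L.
C = Vt/(Pplat − PEEP) = 419.32 / (14.6 − 1) = 419.32/13.6 = 30.832 mL/cmH2O.
τ = R × C = 21.568 × 0.03083 L/cmH2O = 0.6649 s.
t = −τ·ln(1 − 0.86) = −0.6649·ln(0.14) = 1.307 s.

1.31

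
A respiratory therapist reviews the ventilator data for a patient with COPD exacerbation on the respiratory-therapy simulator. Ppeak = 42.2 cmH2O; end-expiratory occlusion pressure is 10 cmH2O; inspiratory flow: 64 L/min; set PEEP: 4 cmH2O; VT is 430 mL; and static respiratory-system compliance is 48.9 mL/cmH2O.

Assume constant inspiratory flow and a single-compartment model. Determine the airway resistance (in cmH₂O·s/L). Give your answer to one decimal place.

21.9

Flow: 64 L/min ÷ 60 = 1.0667 L/s.
Total PEEP = 10 cmH2O (set 4 + intrinsic 6); this is the baseline alveolar pressure.
Equation of motion (constant flow): PIP = Vt/C + R·V̇ + PEEP.
R·V̇ = PIP − Vt/C − PEEP = 42.2 − 430/48.9 − 10 = 42.2 − 8.793 − 10 = 23.407 cmH2O.
R = 23.407 / 1.0667 = 21.943 cmH2O·s/L.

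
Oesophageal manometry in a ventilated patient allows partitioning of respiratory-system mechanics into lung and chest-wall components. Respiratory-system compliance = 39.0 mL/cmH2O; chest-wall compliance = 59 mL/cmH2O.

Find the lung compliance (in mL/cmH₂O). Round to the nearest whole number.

115

1/CL = 1/Crs − 1/Ccw.
1/CL = 1/39.0 − 1/59 = 0.008692.
CL = 115.05 mL/cmH2O.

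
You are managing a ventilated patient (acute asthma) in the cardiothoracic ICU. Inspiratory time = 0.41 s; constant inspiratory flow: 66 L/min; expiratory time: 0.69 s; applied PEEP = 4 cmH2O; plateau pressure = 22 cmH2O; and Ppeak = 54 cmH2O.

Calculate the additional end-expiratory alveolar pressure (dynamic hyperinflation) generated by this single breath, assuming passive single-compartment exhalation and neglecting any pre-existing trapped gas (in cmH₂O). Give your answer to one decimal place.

Flow: 66 L/min ÷ 60 = 1.1 L/s.
Vt = flow × Ti = 1.1 L/s × 0.41 s × 1000 mL/L = 451.0 mL.
R = (PIP − Pplat)/V̇ = (54 − 22) / 1.1 = 32.0/1.1 = 29.091 cmH2O·s/L.
C = Vt/(Pplat − PEEP) = 451.0 / (22 − 4) = 451.0/18.0 = 25.056 mL/cmH2O.
τ = R × C = 29.091 × 0.02506 L/cmH2O = 0.729 s.
Fraction remaining = e^(−Te/τ) = e^(−0.69/0.729) = 0.3881; trapped volume = 451.0 × 0.3881 = 175.03 mL.
Additional alveolar pressure from trapping ≈ V_trapped / C = 175.03 / 25.056 = 6.986 cmH2O.

7.0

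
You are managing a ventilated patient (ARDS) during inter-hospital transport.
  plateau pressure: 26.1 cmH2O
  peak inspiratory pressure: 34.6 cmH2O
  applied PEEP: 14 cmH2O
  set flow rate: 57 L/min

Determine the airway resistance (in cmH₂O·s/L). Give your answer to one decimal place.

8.9

Flow: 57 L/min ÷ 60 = 0.95 L/s.
Raw = (PIP − Pplat) / flow = (34.6 − 26.1) / 0.95 = 8.5 / 0.95 = 8.947 cmH2O·s/L.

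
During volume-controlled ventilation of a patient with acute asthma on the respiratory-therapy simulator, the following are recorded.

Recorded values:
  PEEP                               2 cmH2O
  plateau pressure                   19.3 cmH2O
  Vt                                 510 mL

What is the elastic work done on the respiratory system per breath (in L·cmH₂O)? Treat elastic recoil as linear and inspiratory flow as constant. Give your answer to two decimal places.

4.41

Elastic work ≈ ½ × (Pplat − PEEP) × Vt = 0.5 × (19.3 − 2) × 0.510 L = 0.5 × 17.3 × 0.510 = 4.412 L·cmH2O.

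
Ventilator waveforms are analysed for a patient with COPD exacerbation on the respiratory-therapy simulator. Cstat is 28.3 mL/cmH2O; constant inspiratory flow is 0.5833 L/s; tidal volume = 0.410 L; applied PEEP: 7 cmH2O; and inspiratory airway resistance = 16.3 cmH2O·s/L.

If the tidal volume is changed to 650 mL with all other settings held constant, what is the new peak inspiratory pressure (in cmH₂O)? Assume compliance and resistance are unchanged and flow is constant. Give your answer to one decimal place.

PIP = Vt/C + R·V̇ + PEEP (constant-flow equation of motion).
Only the elastic term changes: ΔPIP = ΔVt / C = (650 − 410) / 28.3 = 8.481 cmH2O.
Original PIP = 410/28.3 + 16.3×0.5833 + 7 = 30.995 cmH2O; new PIP = 30.995 + (8.481) = 39.476 cmH2O.

39.5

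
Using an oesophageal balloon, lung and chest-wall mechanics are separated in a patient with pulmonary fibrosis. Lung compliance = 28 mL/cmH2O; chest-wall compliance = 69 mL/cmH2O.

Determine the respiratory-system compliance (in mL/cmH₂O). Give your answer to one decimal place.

Lung and chest wall are elastances in series: 1/Crs = 1/CL + 1/Ccw.
1/Crs = 1/28 + 1/69 = 0.05021.
Crs = 19.916 mL/cmH2O.

19.9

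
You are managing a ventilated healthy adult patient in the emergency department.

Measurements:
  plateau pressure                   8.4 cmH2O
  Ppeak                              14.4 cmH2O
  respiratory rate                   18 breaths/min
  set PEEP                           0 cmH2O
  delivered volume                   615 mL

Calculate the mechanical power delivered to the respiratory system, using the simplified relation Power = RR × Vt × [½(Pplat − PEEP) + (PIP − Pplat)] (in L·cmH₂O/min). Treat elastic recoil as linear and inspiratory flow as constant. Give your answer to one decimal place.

Per-breath work = Vt × [½(Pplat−PEEP) + (PIP−Pplat)] = 0.615 × [0.5×8.4 + 6.0] = 0.615 × 10.2 = 6.273 L·cmH2O.
Power = 18 × 6.273 = 112.91 L·cmH2O/min.

112.9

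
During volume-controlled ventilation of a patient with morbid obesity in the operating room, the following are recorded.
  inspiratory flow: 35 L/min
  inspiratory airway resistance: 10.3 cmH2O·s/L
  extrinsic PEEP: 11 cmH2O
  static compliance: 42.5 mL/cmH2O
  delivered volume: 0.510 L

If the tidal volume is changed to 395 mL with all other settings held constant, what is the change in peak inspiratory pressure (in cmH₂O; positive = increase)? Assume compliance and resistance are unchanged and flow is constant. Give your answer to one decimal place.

-2.7

PIP = Vt/C + R·V̇ + PEEP (constant-flow equation of motion).
Only the elastic term changes: ΔPIP = ΔVt / C = (395 − 510) / 42.5 = -2.706 cmH2O.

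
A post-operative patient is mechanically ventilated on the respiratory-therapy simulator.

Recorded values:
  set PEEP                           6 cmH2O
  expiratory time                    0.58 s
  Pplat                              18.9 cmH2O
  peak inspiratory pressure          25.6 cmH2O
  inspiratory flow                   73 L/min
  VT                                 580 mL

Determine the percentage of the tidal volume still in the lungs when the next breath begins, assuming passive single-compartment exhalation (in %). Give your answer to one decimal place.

9.6

Flow: 73 L/min ÷ 60 = 1.2167 L/s.
R = (PIP − Pplat)/V̇ = (25.6 − 18.9) / 1.2167 = 6.7/1.2167 = 5.507 cmH2O·s/L.
C = Vt/(Pplat − PEEP) = 580.0 / (18.9 − 6) = 580.0/12.9 = 44.961 mL/cmH2O.
τ = R × C = 5.507 × 0.04496 L/cmH2O = 0.2476 s.
Fraction remaining at end-expiration = e^(−Te/τ) = e^(−0.58/0.2476) = 0.09609 → 9.609%.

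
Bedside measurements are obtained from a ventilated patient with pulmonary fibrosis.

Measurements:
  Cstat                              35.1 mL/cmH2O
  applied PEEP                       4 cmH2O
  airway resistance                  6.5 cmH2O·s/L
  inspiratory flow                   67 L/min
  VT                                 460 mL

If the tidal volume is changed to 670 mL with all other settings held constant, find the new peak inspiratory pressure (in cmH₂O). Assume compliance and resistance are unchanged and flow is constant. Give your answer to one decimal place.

30.3

Flow: 67 L/min ÷ 60 = 1.1167 L/s.
PIP = Vt/C + R·V̇ + PEEP (constant-flow equation of motion).
Only the elastic term changes: ΔPIP = ΔVt / C = (670 − 460) / 35.1 = 5.983 cmH2O.
Original PIP = 460/35.1 + 6.5×1.1167 + 4 = 24.364 cmH2O; new PIP = 24.364 + (5.983) = 30.347 cmH2O.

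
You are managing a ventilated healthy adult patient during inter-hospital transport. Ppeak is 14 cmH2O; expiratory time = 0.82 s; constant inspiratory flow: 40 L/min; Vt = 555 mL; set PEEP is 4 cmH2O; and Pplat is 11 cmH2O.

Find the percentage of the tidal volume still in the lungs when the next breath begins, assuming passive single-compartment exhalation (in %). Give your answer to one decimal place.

10.0

Flow: 40 L/min ÷ 60 = 0.6667 L/s.
R = (PIP − Pplat)/V̇ = (14 − 11) / 0.6667 = 3.0/0.6667 = 4.5 cmH2O·s/L.
C = Vt/(Pplat − PEEP) = 555.0 / (11 − 4) = 555.0/7.0 = 79.286 mL/cmH2O.
τ = R × C = 4.5 × 0.07929 L/cmH2O = 0.3568 s.
Fraction remaining at end-expiration = e^(−Te/τ) = e^(−0.82/0.3568) = 0.1004 → 10.04%.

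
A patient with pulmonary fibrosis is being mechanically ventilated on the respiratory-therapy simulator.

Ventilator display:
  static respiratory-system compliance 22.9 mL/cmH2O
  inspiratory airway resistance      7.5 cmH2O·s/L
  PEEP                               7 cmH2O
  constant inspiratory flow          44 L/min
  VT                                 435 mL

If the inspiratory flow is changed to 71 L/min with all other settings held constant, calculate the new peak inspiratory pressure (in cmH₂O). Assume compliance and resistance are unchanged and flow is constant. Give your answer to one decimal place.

34.9

Flow: 44 L/min ÷ 60 = 0.7333 L/s.
New flow: 71 L/min ÷ 60 = 1.1833 L/s.
PIP = Vt/C + R·V̇ + PEEP (constant-flow equation of motion).
Only the resistive term changes: ΔPIP = R × ΔV̇ = 7.5 × (1.1833 − 0.7333) = 7.5 × 0.45 = 3.375 cmH2O.
Original PIP = 435/22.9 + 7.5×0.7333 + 7 = 31.495 cmH2O; new PIP = 31.495 + (3.375) = 34.87 cmH2O.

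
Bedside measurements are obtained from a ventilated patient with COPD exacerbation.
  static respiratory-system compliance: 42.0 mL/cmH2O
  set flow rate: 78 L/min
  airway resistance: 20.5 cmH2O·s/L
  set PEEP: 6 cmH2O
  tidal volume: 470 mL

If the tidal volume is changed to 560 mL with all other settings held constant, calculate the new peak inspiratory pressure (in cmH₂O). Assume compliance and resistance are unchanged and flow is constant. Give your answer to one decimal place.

Flow: 78 L/min ÷ 60 = 1.3 L/s.
PIP = Vt/C + R·V̇ + PEEP (constant-flow equation of motion).
Only the elastic term changes: ΔPIP = ΔVt / C = (560 − 470) / 42.0 = 2.143 cmH2O.
Original PIP = 470/42.0 + 20.5×1.3 + 6 = 43.84 cmH2O; new PIP = 43.84 + (2.143) = 45.983 cmH2O.

46.0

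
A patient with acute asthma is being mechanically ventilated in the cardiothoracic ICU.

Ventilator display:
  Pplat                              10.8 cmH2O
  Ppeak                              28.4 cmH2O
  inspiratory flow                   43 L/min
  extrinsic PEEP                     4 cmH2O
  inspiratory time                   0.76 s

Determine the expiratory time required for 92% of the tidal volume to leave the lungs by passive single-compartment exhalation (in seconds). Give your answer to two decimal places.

Flow: 43 L/min ÷ 60 = 0.7167 L/s.
Vt = flow × Ti = 0.7167 L/s × 0.76 s × 1000 mL/L = 544.69 mL.
R = (PIP − Pplat)/V̇ = (28.4 − 10.8) / 0.7167 = 17.6/0.7167 = 24.557 cmH2O·s/L.
C = Vt/(Pplat − PEEP) = 544.69 / (10.8 − 4) = 544.69/6.8 = 80.101 mL/cmH2O.
τ = R × C = 24.557 × 0.0801 L/cmH2O = 1.967 s.
t = −τ·ln(1 − 0.92) = −1.967·ln(0.08) = 4.968 s.

4.97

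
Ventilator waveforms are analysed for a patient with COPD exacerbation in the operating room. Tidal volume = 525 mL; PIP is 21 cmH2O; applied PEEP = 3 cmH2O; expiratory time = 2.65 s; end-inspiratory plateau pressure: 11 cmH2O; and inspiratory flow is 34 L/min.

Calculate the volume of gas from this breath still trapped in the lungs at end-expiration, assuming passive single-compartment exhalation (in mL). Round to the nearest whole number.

Flow: 34 L/min ÷ 60 = 0.5667 L/s.
R = (PIP − Pplat)/V̇ = (21 − 11) / 0.5667 = 10.0/0.5667 = 17.646 cmH2O·s/L.
C = Vt/(Pplat − PEEP) = 525.0 / (11 − 3) = 525.0/8.0 = 65.625 mL/cmH2O.
τ = R × C = 17.646 × 0.06563 L/cmH2O = 1.158 s.
Fraction remaining = e^(−Te/τ) = e^(−2.65/1.158) = 0.1014.
Trapped volume = 525.0 × 0.1014 = 53.235 mL.

53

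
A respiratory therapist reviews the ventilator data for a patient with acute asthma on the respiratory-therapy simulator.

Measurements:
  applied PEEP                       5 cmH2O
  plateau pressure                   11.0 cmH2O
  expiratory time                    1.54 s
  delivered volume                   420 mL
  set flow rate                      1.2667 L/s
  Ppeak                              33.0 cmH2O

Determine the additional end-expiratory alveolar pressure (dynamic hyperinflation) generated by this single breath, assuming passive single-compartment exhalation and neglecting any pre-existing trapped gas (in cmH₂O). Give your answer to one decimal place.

R = (PIP − Pplat)/V̇ = (33.0 − 11.0) / 1.2667 = 22.0/1.2667 = 17.368 cmH2O·s/L.
C = Vt/(Pplat − PEEP) = 420.0 / (11.0 − 5) = 420.0/6.0 = 70.0 mL/cmH2O.
τ = R × C = 17.368 × 0.07 L/cmH2O = 1.216 s.
Fraction remaining = e^(−Te/τ) = e^(−1.54/1.216) = 0.2818; trapped volume = 420.0 × 0.2818 = 118.36 mL.
Additional alveolar pressure from trapping ≈ V_trapped / C = 118.36 / 70.0 = 1.691 cmH2O.

1.7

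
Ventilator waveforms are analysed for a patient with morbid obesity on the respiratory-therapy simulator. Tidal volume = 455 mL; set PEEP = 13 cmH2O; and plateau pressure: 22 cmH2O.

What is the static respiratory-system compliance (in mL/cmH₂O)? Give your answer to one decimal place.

50.6

Cstat = Vt / (Pplat − PEEP) = 455 / (22 − 13) = 455 / 9.0 = 50.556 mL/cmH2O.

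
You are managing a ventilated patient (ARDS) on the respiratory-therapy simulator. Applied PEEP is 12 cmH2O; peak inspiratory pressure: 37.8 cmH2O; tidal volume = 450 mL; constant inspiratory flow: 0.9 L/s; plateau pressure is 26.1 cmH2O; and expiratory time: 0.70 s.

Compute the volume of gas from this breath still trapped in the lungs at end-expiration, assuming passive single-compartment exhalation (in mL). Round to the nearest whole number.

83

R = (PIP − Pplat)/V̇ = (37.8 − 26.1) / 0.9 = 11.7/0.9 = 13.0 cmH2O·s/L.
C = Vt/(Pplat − PEEP) = 450.0 / (26.1 − 12) = 450.0/14.1 = 31.915 mL/cmH2O.
τ = R × C = 13.0 × 0.03192 L/cmH2O = 0.415 s.
Fraction remaining = e^(−Te/τ) = e^(−0.70/0.415) = 0.1851.
Trapped volume = 450.0 × 0.1851 = 83.295 mL.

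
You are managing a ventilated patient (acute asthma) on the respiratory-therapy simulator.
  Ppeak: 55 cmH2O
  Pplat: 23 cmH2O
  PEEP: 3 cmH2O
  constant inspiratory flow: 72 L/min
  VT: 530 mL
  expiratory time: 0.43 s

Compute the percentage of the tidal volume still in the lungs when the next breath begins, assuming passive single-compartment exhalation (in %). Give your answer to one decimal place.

54.4

Flow: 72 L/min ÷ 60 = 1.2 L/s.
R = (PIP − Pplat)/V̇ = (55 − 23) / 1.2 = 32.0/1.2 = 26.667 cmH2O·s/L.
C = Vt/(Pplat − PEEP) = 530.0 / (23 − 3) = 530.0/20.0 = 26.5 mL/cmH2O.
τ = R × C = 26.667 × 0.0265 L/cmH2O = 0.7067 s.
Fraction remaining at end-expiration = e^(−Te/τ) = e^(−0.43/0.7067) = 0.5442 → 54.42%.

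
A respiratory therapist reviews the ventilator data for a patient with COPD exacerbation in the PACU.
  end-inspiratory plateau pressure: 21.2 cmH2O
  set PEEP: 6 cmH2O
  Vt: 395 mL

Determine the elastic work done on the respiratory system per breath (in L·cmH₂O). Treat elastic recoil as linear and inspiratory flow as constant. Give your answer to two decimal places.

3.00

Elastic work ≈ ½ × (Pplat − PEEP) × Vt = 0.5 × (21.2 − 6) × 0.395 L = 0.5 × 15.2 × 0.395 = 3.002 L·cmH2O.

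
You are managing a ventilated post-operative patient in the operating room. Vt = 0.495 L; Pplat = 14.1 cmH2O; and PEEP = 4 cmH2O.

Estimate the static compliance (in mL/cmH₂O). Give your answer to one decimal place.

Cstat = Vt / (Pplat − PEEP) = 495 / (14.1 − 4) = 495 / 10.1 = 49.01 mL/cmH2O.

49.0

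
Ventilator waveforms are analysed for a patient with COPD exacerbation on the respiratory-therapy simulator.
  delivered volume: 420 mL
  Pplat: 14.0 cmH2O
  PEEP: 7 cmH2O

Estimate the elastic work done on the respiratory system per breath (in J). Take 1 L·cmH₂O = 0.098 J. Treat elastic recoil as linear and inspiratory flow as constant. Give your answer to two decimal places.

0.14

Elastic work ≈ ½ × (Pplat − PEEP) × Vt = 0.5 × (14.0 − 7) × 0.420 L = 0.5 × 7.0 × 0.420 = 1.47 L·cmH2O.
× 0.098 J/(L·cmH2O) → 0.1441 J.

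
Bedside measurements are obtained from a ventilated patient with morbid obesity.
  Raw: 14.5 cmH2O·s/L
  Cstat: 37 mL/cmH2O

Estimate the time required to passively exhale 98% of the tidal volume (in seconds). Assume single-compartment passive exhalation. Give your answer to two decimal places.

τ = R × C = 14.5 × 37 mL/cmH2O = 14.5 × 0.037 L/cmH2O = 0.5365 s.
Exhaled fraction f = 1 − e^(−t/τ) → t = −τ·ln(1 − f) = −0.5365·ln(0.02) = 2.099 s.

2.10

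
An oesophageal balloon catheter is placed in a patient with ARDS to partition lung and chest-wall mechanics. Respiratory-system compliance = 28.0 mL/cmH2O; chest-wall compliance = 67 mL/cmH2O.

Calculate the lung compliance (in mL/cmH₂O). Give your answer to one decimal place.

48.1

1/CL = 1/Crs − 1/Ccw.
1/CL = 1/28.0 − 1/67 = 0.02079.
CL = 48.1 mL/cmH2O.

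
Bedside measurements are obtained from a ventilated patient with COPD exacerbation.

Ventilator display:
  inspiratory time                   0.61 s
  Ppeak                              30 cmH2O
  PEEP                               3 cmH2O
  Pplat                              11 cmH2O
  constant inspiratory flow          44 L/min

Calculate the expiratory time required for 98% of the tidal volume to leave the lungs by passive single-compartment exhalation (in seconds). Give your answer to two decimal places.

5.67

Flow: 44 L/min ÷ 60 = 0.7333 L/s.
Vt = flow × Ti = 0.7333 L/s × 0.61 s × 1000 mL/L = 447.31 mL.
R = (PIP − Pplat)/V̇ = (30 − 11) / 0.7333 = 19.0/0.7333 = 25.91 cmH2O·s/L.
C = Vt/(Pplat − PEEP) = 447.31 / (11 − 3) = 447.31/8.0 = 55.914 mL/cmH2O.
τ = R × C = 25.91 × 0.05591 L/cmH2O = 1.449 s.
t = −τ·ln(1 − 0.98) = −1.449·ln(0.02) = 5.669 s.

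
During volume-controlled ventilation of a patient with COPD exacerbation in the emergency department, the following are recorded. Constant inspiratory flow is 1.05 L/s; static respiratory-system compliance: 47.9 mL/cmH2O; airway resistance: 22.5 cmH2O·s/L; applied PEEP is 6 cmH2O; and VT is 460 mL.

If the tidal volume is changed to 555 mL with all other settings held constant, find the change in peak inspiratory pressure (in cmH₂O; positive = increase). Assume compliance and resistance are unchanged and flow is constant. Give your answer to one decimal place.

2.0

PIP = Vt/C + R·V̇ + PEEP (constant-flow equation of motion).
Only the elastic term changes: ΔPIP = ΔVt / C = (555 − 460) / 47.9 = 1.983 cmH2O.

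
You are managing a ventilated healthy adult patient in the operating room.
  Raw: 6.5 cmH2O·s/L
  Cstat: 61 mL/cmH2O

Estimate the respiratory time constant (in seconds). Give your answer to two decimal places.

0.40

τ = R × C = 6.5 × 61 mL/cmH2O = 6.5 × 0.061 L/cmH2O = 0.3965 s.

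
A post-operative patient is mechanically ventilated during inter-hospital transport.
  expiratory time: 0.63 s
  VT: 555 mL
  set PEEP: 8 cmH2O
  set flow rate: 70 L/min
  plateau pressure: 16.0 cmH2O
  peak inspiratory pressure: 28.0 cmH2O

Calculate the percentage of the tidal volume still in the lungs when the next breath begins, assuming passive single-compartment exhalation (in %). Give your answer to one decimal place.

Flow: 70 L/min ÷ 60 = 1.1667 L/s.
R = (PIP − Pplat)/V̇ = (28.0 − 16.0) / 1.1667 = 12.0/1.1667 = 10.285 cmH2O·s/L.
C = Vt/(Pplat − PEEP) = 555.0 / (16.0 − 8) = 555.0/8.0 = 69.375 mL/cmH2O.
τ = R × C = 10.285 × 0.06938 L/cmH2O = 0.7136 s.
Fraction remaining at end-expiration = e^(−Te/τ) = e^(−0.63/0.7136) = 0.4136 → 41.36%.

41.4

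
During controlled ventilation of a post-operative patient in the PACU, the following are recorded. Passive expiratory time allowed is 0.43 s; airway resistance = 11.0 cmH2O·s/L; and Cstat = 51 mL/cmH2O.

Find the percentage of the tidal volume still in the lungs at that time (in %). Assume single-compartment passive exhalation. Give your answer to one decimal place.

τ = R × C = 11.0 × 51 mL/cmH2O = 11.0 × 0.051 L/cmH2O = 0.561 s.
Passive exhalation: V(t)/V₀ = e^(−t/τ) = e^(−0.43/0.561) = 0.4646.
Fraction remaining = 0.4646 → 46.46%.

46.5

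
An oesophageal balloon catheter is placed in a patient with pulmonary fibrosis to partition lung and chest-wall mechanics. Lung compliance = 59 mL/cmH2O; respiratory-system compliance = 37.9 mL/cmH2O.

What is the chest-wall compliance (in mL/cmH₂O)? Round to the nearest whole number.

106

1/Ccw = 1/Crs − 1/CL.
1/Ccw = 1/37.9 − 1/59 = 0.009436.
Ccw = 105.98 mL/cmH2O.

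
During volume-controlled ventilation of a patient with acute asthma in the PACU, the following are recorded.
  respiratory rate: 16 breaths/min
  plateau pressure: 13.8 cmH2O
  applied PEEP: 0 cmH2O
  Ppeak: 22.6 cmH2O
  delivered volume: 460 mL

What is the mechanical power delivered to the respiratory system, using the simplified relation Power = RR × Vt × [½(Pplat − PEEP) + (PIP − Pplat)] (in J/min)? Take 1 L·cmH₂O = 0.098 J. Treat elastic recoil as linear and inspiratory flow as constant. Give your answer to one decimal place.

11.3

Per-breath work = Vt × [½(Pplat−PEEP) + (PIP−Pplat)] = 0.460 × [0.5×13.8 + 8.8] = 0.460 × 15.7 = 7.222 L·cmH2O.
Power = 16 × 7.222 = 115.55 L·cmH2O/min.
× 0.098 J/(L·cmH2O) → 11.324 J/min.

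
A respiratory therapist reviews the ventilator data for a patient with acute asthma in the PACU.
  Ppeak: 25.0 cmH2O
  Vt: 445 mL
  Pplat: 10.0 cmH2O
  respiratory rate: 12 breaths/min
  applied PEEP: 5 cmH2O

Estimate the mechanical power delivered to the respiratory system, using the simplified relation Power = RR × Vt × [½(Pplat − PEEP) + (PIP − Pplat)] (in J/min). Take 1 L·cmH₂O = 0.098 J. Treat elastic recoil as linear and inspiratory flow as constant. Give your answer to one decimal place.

Per-breath work = Vt × [½(Pplat−PEEP) + (PIP−Pplat)] = 0.445 × [0.5×5.0 + 15.0] = 0.445 × 17.5 = 7.788 L·cmH2O.
Power = 12 × 7.788 = 93.456 L·cmH2O/min.
× 0.098 J/(L·cmH2O) → 9.159 J/min.

9.2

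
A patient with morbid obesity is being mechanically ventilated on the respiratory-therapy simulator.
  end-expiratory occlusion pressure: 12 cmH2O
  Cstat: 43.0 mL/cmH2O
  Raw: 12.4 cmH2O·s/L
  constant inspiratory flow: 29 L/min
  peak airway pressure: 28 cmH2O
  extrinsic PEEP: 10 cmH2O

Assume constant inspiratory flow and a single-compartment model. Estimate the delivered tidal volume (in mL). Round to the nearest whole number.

430

Flow: 29 L/min ÷ 60 = 0.4833 L/s.
Total PEEP = 12 cmH2O (set 10 + intrinsic 2); this is the baseline alveolar pressure.
Equation of motion (constant flow): PIP = Vt/C + R·V̇ + PEEP.
Vt/C = PIP − R·V̇ − PEEP = 28 − 5.993 − 12 = 10.007 cmH2O.
Vt = C × 10.007 = 43.0 × 10.007 = 430.3 mL.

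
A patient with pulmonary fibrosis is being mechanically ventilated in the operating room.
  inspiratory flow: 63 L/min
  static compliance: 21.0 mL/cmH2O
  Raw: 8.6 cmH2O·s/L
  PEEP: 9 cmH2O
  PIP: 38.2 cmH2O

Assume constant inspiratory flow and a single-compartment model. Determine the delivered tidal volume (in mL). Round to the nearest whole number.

424

Flow: 63 L/min ÷ 60 = 1.05 L/s.
Equation of motion (constant flow): PIP = Vt/C + R·V̇ + PEEP.
Vt/C = PIP − R·V̇ − PEEP = 38.2 − 9.03 − 9 = 20.17 cmH2O.
Vt = C × 20.17 = 21.0 × 20.17 = 423.57 mL.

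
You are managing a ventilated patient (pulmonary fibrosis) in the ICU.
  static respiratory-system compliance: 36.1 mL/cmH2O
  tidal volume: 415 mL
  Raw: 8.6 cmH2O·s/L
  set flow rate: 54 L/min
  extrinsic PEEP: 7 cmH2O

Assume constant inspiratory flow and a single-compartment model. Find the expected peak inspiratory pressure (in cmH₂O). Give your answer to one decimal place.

Flow: 54 L/min ÷ 60 = 0.9 L/s.
Equation of motion (constant flow): PIP = Vt/C + R·V̇ + PEEP.
PIP = 415/36.1 + 8.6×0.9 + 7 = 11.496 + 7.74 + 7 = 26.236 cmH2O.

26.2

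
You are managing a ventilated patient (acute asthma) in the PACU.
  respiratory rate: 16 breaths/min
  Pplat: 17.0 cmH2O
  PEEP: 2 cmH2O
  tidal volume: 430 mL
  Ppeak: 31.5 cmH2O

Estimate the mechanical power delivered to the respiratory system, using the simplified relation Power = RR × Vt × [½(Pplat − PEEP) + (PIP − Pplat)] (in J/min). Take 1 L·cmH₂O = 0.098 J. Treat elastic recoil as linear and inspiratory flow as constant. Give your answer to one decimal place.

Per-breath work = Vt × [½(Pplat−PEEP) + (PIP−Pplat)] = 0.430 × [0.5×15.0 + 14.5] = 0.430 × 22.0 = 9.46 L·cmH2O.
Power = 16 × 9.46 = 151.36 L·cmH2O/min.
× 0.098 J/(L·cmH2O) → 14.833 J/min.

14.8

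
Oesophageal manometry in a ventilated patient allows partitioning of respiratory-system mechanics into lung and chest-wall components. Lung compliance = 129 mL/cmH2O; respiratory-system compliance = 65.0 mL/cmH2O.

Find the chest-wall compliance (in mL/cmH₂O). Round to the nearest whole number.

131

1/Ccw = 1/Crs − 1/CL.
1/Ccw = 1/65.0 − 1/129 = 0.007633.
Ccw = 131.01 mL/cmH2O.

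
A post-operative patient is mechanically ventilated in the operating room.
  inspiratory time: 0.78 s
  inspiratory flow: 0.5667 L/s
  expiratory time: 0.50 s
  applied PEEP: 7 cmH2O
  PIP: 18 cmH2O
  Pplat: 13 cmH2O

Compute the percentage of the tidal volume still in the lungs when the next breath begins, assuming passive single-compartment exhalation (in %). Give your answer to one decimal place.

Vt = flow × Ti = 0.5667 L/s × 0.78 s × 1000 mL/L = 442.03 mL.
R = (PIP − Pplat)/V̇ = (18 − 13) / 0.5667 = 5.0/0.5667 = 8.823 cmH2O·s/L.
C = Vt/(Pplat − PEEP) = 442.03 / (13 − 7) = 442.03/6.0 = 73.672 mL/cmH2O.
τ = R × C = 8.823 × 0.07367 L/cmH2O = 0.65 s.
Fraction remaining at end-expiration = e^(−Te/τ) = e^(−0.50/0.65) = 0.4634 → 46.34%.

46.3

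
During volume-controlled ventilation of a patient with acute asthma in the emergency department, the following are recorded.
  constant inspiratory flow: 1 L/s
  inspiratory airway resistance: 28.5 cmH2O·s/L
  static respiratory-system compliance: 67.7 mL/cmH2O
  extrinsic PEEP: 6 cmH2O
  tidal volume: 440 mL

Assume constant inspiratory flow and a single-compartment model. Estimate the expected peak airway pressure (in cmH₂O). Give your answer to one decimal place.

41.0

Equation of motion (constant flow): PIP = Vt/C + R·V̇ + PEEP.
PIP = 440/67.7 + 28.5×1 + 6 = 6.499 + 28.5 + 6 = 40.999 cmH2O.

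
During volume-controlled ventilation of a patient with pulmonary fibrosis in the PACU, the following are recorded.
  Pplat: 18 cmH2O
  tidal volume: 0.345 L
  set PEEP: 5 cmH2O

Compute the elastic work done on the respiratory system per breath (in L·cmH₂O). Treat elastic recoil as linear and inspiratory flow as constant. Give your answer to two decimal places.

Elastic work ≈ ½ × (Pplat − PEEP) × Vt = 0.5 × (18 − 5) × 0.345 L = 0.5 × 13.0 × 0.345 = 2.243 L·cmH2O.

2.24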